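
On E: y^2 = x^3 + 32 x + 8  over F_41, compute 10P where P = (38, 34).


k = 10 = 1010_2 (binary, LSB first: 0101)
Double-and-add from P = (38, 34):
  bit 0 = 0: acc unchanged = O
  bit 1 = 1: acc = O + (11, 25) = (11, 25)
  bit 2 = 0: acc unchanged = (11, 25)
  bit 3 = 1: acc = (11, 25) + (0, 34) = (10, 4)

10P = (10, 4)


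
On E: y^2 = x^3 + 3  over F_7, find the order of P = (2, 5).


Compute successive multiples of P until we hit O:
  1P = (2, 5)
  2P = (5, 4)
  3P = (4, 5)
  4P = (1, 2)
  5P = (6, 4)
  6P = (3, 4)
  7P = (3, 3)
  8P = (6, 3)
  ... (continuing to 13P)
  13P = O

ord(P) = 13


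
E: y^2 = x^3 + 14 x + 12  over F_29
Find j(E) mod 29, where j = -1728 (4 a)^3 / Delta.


Delta = -16(4 a^3 + 27 b^2) mod 29 = 5
-1728 * (4 a)^3 = -1728 * (4*14)^3 mod 29 = 20
j = 20 * 5^(-1) mod 29 = 4

j = 4 (mod 29)


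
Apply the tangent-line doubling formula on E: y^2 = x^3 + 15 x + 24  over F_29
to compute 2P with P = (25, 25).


Doubling: s = (3 x1^2 + a) / (2 y1)
s = (3*25^2 + 15) / (2*25) mod 29 = 3
x3 = s^2 - 2 x1 mod 29 = 3^2 - 2*25 = 17
y3 = s (x1 - x3) - y1 mod 29 = 3 * (25 - 17) - 25 = 28

2P = (17, 28)


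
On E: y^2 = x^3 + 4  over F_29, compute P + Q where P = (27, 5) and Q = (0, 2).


P != Q, so use the chord formula.
s = (y2 - y1) / (x2 - x1) = (26) / (2) mod 29 = 13
x3 = s^2 - x1 - x2 mod 29 = 13^2 - 27 - 0 = 26
y3 = s (x1 - x3) - y1 mod 29 = 13 * (27 - 26) - 5 = 8

P + Q = (26, 8)


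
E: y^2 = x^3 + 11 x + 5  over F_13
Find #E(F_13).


For each x in F_13, count y with y^2 = x^3 + 11 x + 5 mod 13:
  x = 1: RHS = 4, y in [2, 11]  -> 2 point(s)
  x = 2: RHS = 9, y in [3, 10]  -> 2 point(s)
  x = 3: RHS = 0, y in [0]  -> 1 point(s)
  x = 4: RHS = 9, y in [3, 10]  -> 2 point(s)
  x = 5: RHS = 3, y in [4, 9]  -> 2 point(s)
  x = 6: RHS = 1, y in [1, 12]  -> 2 point(s)
  x = 7: RHS = 9, y in [3, 10]  -> 2 point(s)
  x = 9: RHS = 1, y in [1, 12]  -> 2 point(s)
  x = 10: RHS = 10, y in [6, 7]  -> 2 point(s)
  x = 11: RHS = 1, y in [1, 12]  -> 2 point(s)
Affine points: 19. Add the point at infinity: total = 20.

#E(F_13) = 20


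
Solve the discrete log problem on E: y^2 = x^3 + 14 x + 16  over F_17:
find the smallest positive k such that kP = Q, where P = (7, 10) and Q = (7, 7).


Enumerate multiples of P until we hit Q = (7, 7):
  1P = (7, 10)
  2P = (12, 5)
  3P = (16, 16)
  4P = (2, 16)
  5P = (4, 0)
  6P = (2, 1)
  7P = (16, 1)
  8P = (12, 12)
  9P = (7, 7)
Match found at i = 9.

k = 9


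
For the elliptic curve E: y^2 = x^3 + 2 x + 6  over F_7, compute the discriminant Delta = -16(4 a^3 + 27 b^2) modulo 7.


4 a^3 + 27 b^2 = 4*2^3 + 27*6^2 = 32 + 972 = 1004
Delta = -16 * (1004) = -16064
Delta mod 7 = 1

Delta = 1 (mod 7)


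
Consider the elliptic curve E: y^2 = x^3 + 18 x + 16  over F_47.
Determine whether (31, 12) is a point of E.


Check whether y^2 = x^3 + 18 x + 16 (mod 47) for (x, y) = (31, 12).
LHS: y^2 = 12^2 mod 47 = 3
RHS: x^3 + 18 x + 16 = 31^3 + 18*31 + 16 mod 47 = 3
LHS = RHS

Yes, on the curve


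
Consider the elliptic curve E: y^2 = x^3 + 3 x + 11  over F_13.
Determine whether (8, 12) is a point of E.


Check whether y^2 = x^3 + 3 x + 11 (mod 13) for (x, y) = (8, 12).
LHS: y^2 = 12^2 mod 13 = 1
RHS: x^3 + 3 x + 11 = 8^3 + 3*8 + 11 mod 13 = 1
LHS = RHS

Yes, on the curve


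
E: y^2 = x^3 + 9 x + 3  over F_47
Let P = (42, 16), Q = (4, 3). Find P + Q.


P != Q, so use the chord formula.
s = (y2 - y1) / (x2 - x1) = (34) / (9) mod 47 = 9
x3 = s^2 - x1 - x2 mod 47 = 9^2 - 42 - 4 = 35
y3 = s (x1 - x3) - y1 mod 47 = 9 * (42 - 35) - 16 = 0

P + Q = (35, 0)


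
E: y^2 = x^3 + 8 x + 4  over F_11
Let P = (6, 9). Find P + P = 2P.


Doubling: s = (3 x1^2 + a) / (2 y1)
s = (3*6^2 + 8) / (2*9) mod 11 = 4
x3 = s^2 - 2 x1 mod 11 = 4^2 - 2*6 = 4
y3 = s (x1 - x3) - y1 mod 11 = 4 * (6 - 4) - 9 = 10

2P = (4, 10)


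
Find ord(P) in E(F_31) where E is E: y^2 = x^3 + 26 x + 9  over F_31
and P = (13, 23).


Compute successive multiples of P until we hit O:
  1P = (13, 23)
  2P = (25, 28)
  3P = (2, 10)
  4P = (1, 25)
  5P = (11, 18)
  6P = (21, 19)
  7P = (5, 4)
  8P = (23, 23)
  ... (continuing to 37P)
  37P = O

ord(P) = 37


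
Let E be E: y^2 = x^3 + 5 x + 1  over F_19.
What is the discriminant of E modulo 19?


4 a^3 + 27 b^2 = 4*5^3 + 27*1^2 = 500 + 27 = 527
Delta = -16 * (527) = -8432
Delta mod 19 = 4

Delta = 4 (mod 19)


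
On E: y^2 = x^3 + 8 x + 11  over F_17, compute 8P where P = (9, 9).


k = 8 = 1000_2 (binary, LSB first: 0001)
Double-and-add from P = (9, 9):
  bit 0 = 0: acc unchanged = O
  bit 1 = 0: acc unchanged = O
  bit 2 = 0: acc unchanged = O
  bit 3 = 1: acc = O + (9, 8) = (9, 8)

8P = (9, 8)


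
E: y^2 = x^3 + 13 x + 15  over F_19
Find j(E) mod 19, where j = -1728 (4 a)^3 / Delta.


Delta = -16(4 a^3 + 27 b^2) mod 19 = 15
-1728 * (4 a)^3 = -1728 * (4*13)^3 mod 19 = 8
j = 8 * 15^(-1) mod 19 = 17

j = 17 (mod 19)


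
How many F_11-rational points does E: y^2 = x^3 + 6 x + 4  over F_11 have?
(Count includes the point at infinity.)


For each x in F_11, count y with y^2 = x^3 + 6 x + 4 mod 11:
  x = 0: RHS = 4, y in [2, 9]  -> 2 point(s)
  x = 1: RHS = 0, y in [0]  -> 1 point(s)
  x = 3: RHS = 5, y in [4, 7]  -> 2 point(s)
  x = 4: RHS = 4, y in [2, 9]  -> 2 point(s)
  x = 5: RHS = 5, y in [4, 7]  -> 2 point(s)
  x = 6: RHS = 3, y in [5, 6]  -> 2 point(s)
  x = 7: RHS = 4, y in [2, 9]  -> 2 point(s)
  x = 8: RHS = 3, y in [5, 6]  -> 2 point(s)
Affine points: 15. Add the point at infinity: total = 16.

#E(F_11) = 16


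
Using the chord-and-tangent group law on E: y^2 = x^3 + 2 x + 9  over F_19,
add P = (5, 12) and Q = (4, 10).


P != Q, so use the chord formula.
s = (y2 - y1) / (x2 - x1) = (17) / (18) mod 19 = 2
x3 = s^2 - x1 - x2 mod 19 = 2^2 - 5 - 4 = 14
y3 = s (x1 - x3) - y1 mod 19 = 2 * (5 - 14) - 12 = 8

P + Q = (14, 8)


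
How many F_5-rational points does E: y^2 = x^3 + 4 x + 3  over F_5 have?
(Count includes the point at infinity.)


For each x in F_5, count y with y^2 = x^3 + 4 x + 3 mod 5:
  x = 2: RHS = 4, y in [2, 3]  -> 2 point(s)
Affine points: 2. Add the point at infinity: total = 3.

#E(F_5) = 3


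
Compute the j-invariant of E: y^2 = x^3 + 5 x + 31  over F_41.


Delta = -16(4 a^3 + 27 b^2) mod 41 = 9
-1728 * (4 a)^3 = -1728 * (4*5)^3 mod 41 = 11
j = 11 * 9^(-1) mod 41 = 24

j = 24 (mod 41)


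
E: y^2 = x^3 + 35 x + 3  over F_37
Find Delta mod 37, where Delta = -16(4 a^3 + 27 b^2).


4 a^3 + 27 b^2 = 4*35^3 + 27*3^2 = 171500 + 243 = 171743
Delta = -16 * (171743) = -2747888
Delta mod 37 = 28

Delta = 28 (mod 37)


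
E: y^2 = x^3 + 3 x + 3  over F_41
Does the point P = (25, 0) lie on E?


Check whether y^2 = x^3 + 3 x + 3 (mod 41) for (x, y) = (25, 0).
LHS: y^2 = 0^2 mod 41 = 0
RHS: x^3 + 3 x + 3 = 25^3 + 3*25 + 3 mod 41 = 0
LHS = RHS

Yes, on the curve


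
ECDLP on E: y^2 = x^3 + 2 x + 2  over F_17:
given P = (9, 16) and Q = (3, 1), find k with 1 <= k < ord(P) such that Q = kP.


Enumerate multiples of P until we hit Q = (3, 1):
  1P = (9, 16)
  2P = (7, 11)
  3P = (3, 16)
  4P = (5, 1)
  5P = (16, 13)
  6P = (13, 10)
  7P = (10, 11)
  8P = (6, 3)
  9P = (0, 6)
  10P = (0, 11)
  11P = (6, 14)
  12P = (10, 6)
  13P = (13, 7)
  14P = (16, 4)
  15P = (5, 16)
  16P = (3, 1)
Match found at i = 16.

k = 16


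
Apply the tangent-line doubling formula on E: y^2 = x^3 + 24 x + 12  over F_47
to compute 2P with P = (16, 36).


Doubling: s = (3 x1^2 + a) / (2 y1)
s = (3*16^2 + 24) / (2*36) mod 47 = 11
x3 = s^2 - 2 x1 mod 47 = 11^2 - 2*16 = 42
y3 = s (x1 - x3) - y1 mod 47 = 11 * (16 - 42) - 36 = 7

2P = (42, 7)


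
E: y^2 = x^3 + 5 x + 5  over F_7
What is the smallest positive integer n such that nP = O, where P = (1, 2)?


Compute successive multiples of P until we hit O:
  1P = (1, 2)
  2P = (2, 3)
  3P = (5, 1)
  4P = (5, 6)
  5P = (2, 4)
  6P = (1, 5)
  7P = O

ord(P) = 7


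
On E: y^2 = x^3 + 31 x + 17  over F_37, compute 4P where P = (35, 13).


k = 4 = 100_2 (binary, LSB first: 001)
Double-and-add from P = (35, 13):
  bit 0 = 0: acc unchanged = O
  bit 1 = 0: acc unchanged = O
  bit 2 = 1: acc = O + (35, 24) = (35, 24)

4P = (35, 24)


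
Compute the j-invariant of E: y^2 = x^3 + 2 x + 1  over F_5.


Delta = -16(4 a^3 + 27 b^2) mod 5 = 1
-1728 * (4 a)^3 = -1728 * (4*2)^3 mod 5 = 4
j = 4 * 1^(-1) mod 5 = 4

j = 4 (mod 5)


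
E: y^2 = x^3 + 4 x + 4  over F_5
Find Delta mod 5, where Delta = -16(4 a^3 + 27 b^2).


4 a^3 + 27 b^2 = 4*4^3 + 27*4^2 = 256 + 432 = 688
Delta = -16 * (688) = -11008
Delta mod 5 = 2

Delta = 2 (mod 5)


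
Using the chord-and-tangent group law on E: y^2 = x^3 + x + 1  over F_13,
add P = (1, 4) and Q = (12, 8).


P != Q, so use the chord formula.
s = (y2 - y1) / (x2 - x1) = (4) / (11) mod 13 = 11
x3 = s^2 - x1 - x2 mod 13 = 11^2 - 1 - 12 = 4
y3 = s (x1 - x3) - y1 mod 13 = 11 * (1 - 4) - 4 = 2

P + Q = (4, 2)


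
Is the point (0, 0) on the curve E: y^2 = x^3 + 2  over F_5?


Check whether y^2 = x^3 + 0 x + 2 (mod 5) for (x, y) = (0, 0).
LHS: y^2 = 0^2 mod 5 = 0
RHS: x^3 + 0 x + 2 = 0^3 + 0*0 + 2 mod 5 = 2
LHS != RHS

No, not on the curve


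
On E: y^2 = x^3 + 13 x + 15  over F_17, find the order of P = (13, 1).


Compute successive multiples of P until we hit O:
  1P = (13, 1)
  2P = (16, 1)
  3P = (5, 16)
  4P = (15, 7)
  5P = (15, 10)
  6P = (5, 1)
  7P = (16, 16)
  8P = (13, 16)
  ... (continuing to 9P)
  9P = O

ord(P) = 9


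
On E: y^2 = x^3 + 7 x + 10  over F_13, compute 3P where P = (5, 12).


k = 3 = 11_2 (binary, LSB first: 11)
Double-and-add from P = (5, 12):
  bit 0 = 1: acc = O + (5, 12) = (5, 12)
  bit 1 = 1: acc = (5, 12) + (7, 5) = (10, 12)

3P = (10, 12)


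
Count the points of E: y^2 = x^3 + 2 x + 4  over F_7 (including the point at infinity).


For each x in F_7, count y with y^2 = x^3 + 2 x + 4 mod 7:
  x = 0: RHS = 4, y in [2, 5]  -> 2 point(s)
  x = 1: RHS = 0, y in [0]  -> 1 point(s)
  x = 2: RHS = 2, y in [3, 4]  -> 2 point(s)
  x = 3: RHS = 2, y in [3, 4]  -> 2 point(s)
  x = 6: RHS = 1, y in [1, 6]  -> 2 point(s)
Affine points: 9. Add the point at infinity: total = 10.

#E(F_7) = 10


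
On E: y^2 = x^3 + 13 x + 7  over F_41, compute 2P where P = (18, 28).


Doubling: s = (3 x1^2 + a) / (2 y1)
s = (3*18^2 + 13) / (2*28) mod 41 = 11
x3 = s^2 - 2 x1 mod 41 = 11^2 - 2*18 = 3
y3 = s (x1 - x3) - y1 mod 41 = 11 * (18 - 3) - 28 = 14

2P = (3, 14)


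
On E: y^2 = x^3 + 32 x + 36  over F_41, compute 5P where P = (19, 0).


k = 5 = 101_2 (binary, LSB first: 101)
Double-and-add from P = (19, 0):
  bit 0 = 1: acc = O + (19, 0) = (19, 0)
  bit 1 = 0: acc unchanged = (19, 0)
  bit 2 = 1: acc = (19, 0) + O = (19, 0)

5P = (19, 0)


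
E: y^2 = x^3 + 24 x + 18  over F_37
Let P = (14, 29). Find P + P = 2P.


Doubling: s = (3 x1^2 + a) / (2 y1)
s = (3*14^2 + 24) / (2*29) mod 37 = 8
x3 = s^2 - 2 x1 mod 37 = 8^2 - 2*14 = 36
y3 = s (x1 - x3) - y1 mod 37 = 8 * (14 - 36) - 29 = 17

2P = (36, 17)


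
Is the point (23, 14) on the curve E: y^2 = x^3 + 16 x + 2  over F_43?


Check whether y^2 = x^3 + 16 x + 2 (mod 43) for (x, y) = (23, 14).
LHS: y^2 = 14^2 mod 43 = 24
RHS: x^3 + 16 x + 2 = 23^3 + 16*23 + 2 mod 43 = 24
LHS = RHS

Yes, on the curve


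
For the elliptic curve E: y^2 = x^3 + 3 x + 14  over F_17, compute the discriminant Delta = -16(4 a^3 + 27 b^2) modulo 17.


4 a^3 + 27 b^2 = 4*3^3 + 27*14^2 = 108 + 5292 = 5400
Delta = -16 * (5400) = -86400
Delta mod 17 = 11

Delta = 11 (mod 17)


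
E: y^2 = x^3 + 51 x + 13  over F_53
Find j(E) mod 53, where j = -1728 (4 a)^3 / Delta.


Delta = -16(4 a^3 + 27 b^2) mod 53 = 8
-1728 * (4 a)^3 = -1728 * (4*51)^3 mod 53 = 7
j = 7 * 8^(-1) mod 53 = 34

j = 34 (mod 53)


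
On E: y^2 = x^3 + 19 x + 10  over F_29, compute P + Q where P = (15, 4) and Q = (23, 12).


P != Q, so use the chord formula.
s = (y2 - y1) / (x2 - x1) = (8) / (8) mod 29 = 1
x3 = s^2 - x1 - x2 mod 29 = 1^2 - 15 - 23 = 21
y3 = s (x1 - x3) - y1 mod 29 = 1 * (15 - 21) - 4 = 19

P + Q = (21, 19)


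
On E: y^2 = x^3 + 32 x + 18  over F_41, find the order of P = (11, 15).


Compute successive multiples of P until we hit O:
  1P = (11, 15)
  2P = (9, 25)
  3P = (5, 37)
  4P = (2, 34)
  5P = (36, 15)
  6P = (35, 26)
  7P = (35, 15)
  8P = (36, 26)
  ... (continuing to 13P)
  13P = O

ord(P) = 13


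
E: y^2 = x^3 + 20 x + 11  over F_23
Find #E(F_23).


For each x in F_23, count y with y^2 = x^3 + 20 x + 11 mod 23:
  x = 1: RHS = 9, y in [3, 20]  -> 2 point(s)
  x = 2: RHS = 13, y in [6, 17]  -> 2 point(s)
  x = 3: RHS = 6, y in [11, 12]  -> 2 point(s)
  x = 5: RHS = 6, y in [11, 12]  -> 2 point(s)
  x = 6: RHS = 2, y in [5, 18]  -> 2 point(s)
  x = 8: RHS = 16, y in [4, 19]  -> 2 point(s)
  x = 9: RHS = 0, y in [0]  -> 1 point(s)
  x = 12: RHS = 1, y in [1, 22]  -> 2 point(s)
  x = 15: RHS = 6, y in [11, 12]  -> 2 point(s)
  x = 18: RHS = 16, y in [4, 19]  -> 2 point(s)
  x = 20: RHS = 16, y in [4, 19]  -> 2 point(s)
  x = 21: RHS = 9, y in [3, 20]  -> 2 point(s)
  x = 22: RHS = 13, y in [6, 17]  -> 2 point(s)
Affine points: 25. Add the point at infinity: total = 26.

#E(F_23) = 26


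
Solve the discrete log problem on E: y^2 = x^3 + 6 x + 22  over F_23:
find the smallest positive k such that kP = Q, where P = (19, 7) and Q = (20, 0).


Enumerate multiples of P until we hit Q = (20, 0):
  1P = (19, 7)
  2P = (21, 5)
  3P = (7, 4)
  4P = (10, 1)
  5P = (20, 0)
Match found at i = 5.

k = 5


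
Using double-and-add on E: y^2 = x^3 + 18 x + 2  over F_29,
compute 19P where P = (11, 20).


k = 19 = 10011_2 (binary, LSB first: 11001)
Double-and-add from P = (11, 20):
  bit 0 = 1: acc = O + (11, 20) = (11, 20)
  bit 1 = 1: acc = (11, 20) + (16, 23) = (7, 23)
  bit 2 = 0: acc unchanged = (7, 23)
  bit 3 = 0: acc unchanged = (7, 23)
  bit 4 = 1: acc = (7, 23) + (8, 22) = (15, 14)

19P = (15, 14)


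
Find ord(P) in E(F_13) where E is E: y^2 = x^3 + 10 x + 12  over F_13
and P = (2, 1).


Compute successive multiples of P until we hit O:
  1P = (2, 1)
  2P = (0, 8)
  3P = (7, 10)
  4P = (1, 6)
  5P = (9, 8)
  6P = (3, 11)
  7P = (4, 5)
  8P = (11, 7)
  ... (continuing to 19P)
  19P = O

ord(P) = 19


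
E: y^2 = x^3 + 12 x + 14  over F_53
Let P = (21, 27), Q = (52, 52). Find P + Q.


P != Q, so use the chord formula.
s = (y2 - y1) / (x2 - x1) = (25) / (31) mod 53 = 35
x3 = s^2 - x1 - x2 mod 53 = 35^2 - 21 - 52 = 39
y3 = s (x1 - x3) - y1 mod 53 = 35 * (21 - 39) - 27 = 32

P + Q = (39, 32)


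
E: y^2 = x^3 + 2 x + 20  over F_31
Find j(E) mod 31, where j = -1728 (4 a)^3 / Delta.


Delta = -16(4 a^3 + 27 b^2) mod 31 = 9
-1728 * (4 a)^3 = -1728 * (4*2)^3 mod 31 = 4
j = 4 * 9^(-1) mod 31 = 28

j = 28 (mod 31)


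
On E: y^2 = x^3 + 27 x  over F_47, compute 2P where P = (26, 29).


Doubling: s = (3 x1^2 + a) / (2 y1)
s = (3*26^2 + 27) / (2*29) mod 47 = 33
x3 = s^2 - 2 x1 mod 47 = 33^2 - 2*26 = 3
y3 = s (x1 - x3) - y1 mod 47 = 33 * (26 - 3) - 29 = 25

2P = (3, 25)


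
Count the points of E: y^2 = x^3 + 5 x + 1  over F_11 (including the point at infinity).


For each x in F_11, count y with y^2 = x^3 + 5 x + 1 mod 11:
  x = 0: RHS = 1, y in [1, 10]  -> 2 point(s)
  x = 6: RHS = 5, y in [4, 7]  -> 2 point(s)
  x = 7: RHS = 5, y in [4, 7]  -> 2 point(s)
  x = 8: RHS = 3, y in [5, 6]  -> 2 point(s)
  x = 9: RHS = 5, y in [4, 7]  -> 2 point(s)
Affine points: 10. Add the point at infinity: total = 11.

#E(F_11) = 11


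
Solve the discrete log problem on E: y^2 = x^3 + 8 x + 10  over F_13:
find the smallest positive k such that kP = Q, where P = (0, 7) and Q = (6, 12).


Enumerate multiples of P until we hit Q = (6, 12):
  1P = (0, 7)
  2P = (12, 1)
  3P = (11, 5)
  4P = (3, 3)
  5P = (6, 1)
  6P = (8, 1)
  7P = (8, 12)
  8P = (6, 12)
Match found at i = 8.

k = 8


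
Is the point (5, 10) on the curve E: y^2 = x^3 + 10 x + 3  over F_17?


Check whether y^2 = x^3 + 10 x + 3 (mod 17) for (x, y) = (5, 10).
LHS: y^2 = 10^2 mod 17 = 15
RHS: x^3 + 10 x + 3 = 5^3 + 10*5 + 3 mod 17 = 8
LHS != RHS

No, not on the curve


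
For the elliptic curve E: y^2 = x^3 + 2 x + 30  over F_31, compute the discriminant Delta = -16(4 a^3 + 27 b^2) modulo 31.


4 a^3 + 27 b^2 = 4*2^3 + 27*30^2 = 32 + 24300 = 24332
Delta = -16 * (24332) = -389312
Delta mod 31 = 17

Delta = 17 (mod 31)


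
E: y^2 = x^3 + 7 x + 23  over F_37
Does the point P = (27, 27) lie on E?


Check whether y^2 = x^3 + 7 x + 23 (mod 37) for (x, y) = (27, 27).
LHS: y^2 = 27^2 mod 37 = 26
RHS: x^3 + 7 x + 23 = 27^3 + 7*27 + 23 mod 37 = 26
LHS = RHS

Yes, on the curve


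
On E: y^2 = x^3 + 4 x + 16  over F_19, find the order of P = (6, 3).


Compute successive multiples of P until we hit O:
  1P = (6, 3)
  2P = (5, 3)
  3P = (8, 16)
  4P = (14, 2)
  5P = (10, 7)
  6P = (4, 18)
  7P = (13, 2)
  8P = (7, 8)
  ... (continuing to 28P)
  28P = O

ord(P) = 28


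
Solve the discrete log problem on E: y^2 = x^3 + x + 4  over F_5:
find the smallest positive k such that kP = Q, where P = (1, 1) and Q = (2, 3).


Enumerate multiples of P until we hit Q = (2, 3):
  1P = (1, 1)
  2P = (2, 2)
  3P = (3, 2)
  4P = (0, 2)
  5P = (0, 3)
  6P = (3, 3)
  7P = (2, 3)
Match found at i = 7.

k = 7


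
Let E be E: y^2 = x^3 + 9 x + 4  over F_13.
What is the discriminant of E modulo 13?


4 a^3 + 27 b^2 = 4*9^3 + 27*4^2 = 2916 + 432 = 3348
Delta = -16 * (3348) = -53568
Delta mod 13 = 5

Delta = 5 (mod 13)


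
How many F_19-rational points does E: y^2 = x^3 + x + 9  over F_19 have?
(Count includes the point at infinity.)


For each x in F_19, count y with y^2 = x^3 + 1 x + 9 mod 19:
  x = 0: RHS = 9, y in [3, 16]  -> 2 point(s)
  x = 1: RHS = 11, y in [7, 12]  -> 2 point(s)
  x = 2: RHS = 0, y in [0]  -> 1 point(s)
  x = 3: RHS = 1, y in [1, 18]  -> 2 point(s)
  x = 4: RHS = 1, y in [1, 18]  -> 2 point(s)
  x = 5: RHS = 6, y in [5, 14]  -> 2 point(s)
  x = 7: RHS = 17, y in [6, 13]  -> 2 point(s)
  x = 8: RHS = 16, y in [4, 15]  -> 2 point(s)
  x = 9: RHS = 6, y in [5, 14]  -> 2 point(s)
  x = 12: RHS = 1, y in [1, 18]  -> 2 point(s)
  x = 15: RHS = 17, y in [6, 13]  -> 2 point(s)
  x = 16: RHS = 17, y in [6, 13]  -> 2 point(s)
  x = 18: RHS = 7, y in [8, 11]  -> 2 point(s)
Affine points: 25. Add the point at infinity: total = 26.

#E(F_19) = 26


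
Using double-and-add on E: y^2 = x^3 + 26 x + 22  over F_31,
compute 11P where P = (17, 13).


k = 11 = 1011_2 (binary, LSB first: 1101)
Double-and-add from P = (17, 13):
  bit 0 = 1: acc = O + (17, 13) = (17, 13)
  bit 1 = 1: acc = (17, 13) + (22, 12) = (28, 14)
  bit 2 = 0: acc unchanged = (28, 14)
  bit 3 = 1: acc = (28, 14) + (12, 27) = (16, 15)

11P = (16, 15)


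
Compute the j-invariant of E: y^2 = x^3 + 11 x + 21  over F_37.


Delta = -16(4 a^3 + 27 b^2) mod 37 = 28
-1728 * (4 a)^3 = -1728 * (4*11)^3 mod 37 = 36
j = 36 * 28^(-1) mod 37 = 33

j = 33 (mod 37)


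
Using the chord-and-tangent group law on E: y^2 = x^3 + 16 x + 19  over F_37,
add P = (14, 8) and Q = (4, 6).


P != Q, so use the chord formula.
s = (y2 - y1) / (x2 - x1) = (35) / (27) mod 37 = 15
x3 = s^2 - x1 - x2 mod 37 = 15^2 - 14 - 4 = 22
y3 = s (x1 - x3) - y1 mod 37 = 15 * (14 - 22) - 8 = 20

P + Q = (22, 20)


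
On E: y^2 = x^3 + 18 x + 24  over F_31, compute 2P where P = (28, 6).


Doubling: s = (3 x1^2 + a) / (2 y1)
s = (3*28^2 + 18) / (2*6) mod 31 = 27
x3 = s^2 - 2 x1 mod 31 = 27^2 - 2*28 = 22
y3 = s (x1 - x3) - y1 mod 31 = 27 * (28 - 22) - 6 = 1

2P = (22, 1)


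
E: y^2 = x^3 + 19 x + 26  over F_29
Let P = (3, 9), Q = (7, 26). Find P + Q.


P != Q, so use the chord formula.
s = (y2 - y1) / (x2 - x1) = (17) / (4) mod 29 = 26
x3 = s^2 - x1 - x2 mod 29 = 26^2 - 3 - 7 = 28
y3 = s (x1 - x3) - y1 mod 29 = 26 * (3 - 28) - 9 = 8

P + Q = (28, 8)


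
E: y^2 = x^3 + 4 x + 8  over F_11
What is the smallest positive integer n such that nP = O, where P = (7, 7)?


Compute successive multiples of P until we hit O:
  1P = (7, 7)
  2P = (9, 6)
  3P = (9, 5)
  4P = (7, 4)
  5P = O

ord(P) = 5


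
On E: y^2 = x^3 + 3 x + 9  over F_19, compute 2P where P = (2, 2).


Doubling: s = (3 x1^2 + a) / (2 y1)
s = (3*2^2 + 3) / (2*2) mod 19 = 18
x3 = s^2 - 2 x1 mod 19 = 18^2 - 2*2 = 16
y3 = s (x1 - x3) - y1 mod 19 = 18 * (2 - 16) - 2 = 12

2P = (16, 12)


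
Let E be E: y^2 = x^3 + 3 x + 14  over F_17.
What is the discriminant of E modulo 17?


4 a^3 + 27 b^2 = 4*3^3 + 27*14^2 = 108 + 5292 = 5400
Delta = -16 * (5400) = -86400
Delta mod 17 = 11

Delta = 11 (mod 17)


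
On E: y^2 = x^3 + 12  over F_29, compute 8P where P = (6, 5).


k = 8 = 1000_2 (binary, LSB first: 0001)
Double-and-add from P = (6, 5):
  bit 0 = 0: acc unchanged = O
  bit 1 = 0: acc unchanged = O
  bit 2 = 0: acc unchanged = O
  bit 3 = 1: acc = O + (11, 26) = (11, 26)

8P = (11, 26)


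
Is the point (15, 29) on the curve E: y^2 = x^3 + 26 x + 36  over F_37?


Check whether y^2 = x^3 + 26 x + 36 (mod 37) for (x, y) = (15, 29).
LHS: y^2 = 29^2 mod 37 = 27
RHS: x^3 + 26 x + 36 = 15^3 + 26*15 + 36 mod 37 = 27
LHS = RHS

Yes, on the curve


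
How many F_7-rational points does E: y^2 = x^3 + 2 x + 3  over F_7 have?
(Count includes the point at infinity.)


For each x in F_7, count y with y^2 = x^3 + 2 x + 3 mod 7:
  x = 2: RHS = 1, y in [1, 6]  -> 2 point(s)
  x = 3: RHS = 1, y in [1, 6]  -> 2 point(s)
  x = 6: RHS = 0, y in [0]  -> 1 point(s)
Affine points: 5. Add the point at infinity: total = 6.

#E(F_7) = 6


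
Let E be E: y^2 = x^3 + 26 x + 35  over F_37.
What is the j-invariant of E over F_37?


Delta = -16(4 a^3 + 27 b^2) mod 37 = 21
-1728 * (4 a)^3 = -1728 * (4*26)^3 mod 37 = 1
j = 1 * 21^(-1) mod 37 = 30

j = 30 (mod 37)


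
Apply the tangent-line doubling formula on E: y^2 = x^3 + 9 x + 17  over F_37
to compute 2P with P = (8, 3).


Doubling: s = (3 x1^2 + a) / (2 y1)
s = (3*8^2 + 9) / (2*3) mod 37 = 15
x3 = s^2 - 2 x1 mod 37 = 15^2 - 2*8 = 24
y3 = s (x1 - x3) - y1 mod 37 = 15 * (8 - 24) - 3 = 16

2P = (24, 16)


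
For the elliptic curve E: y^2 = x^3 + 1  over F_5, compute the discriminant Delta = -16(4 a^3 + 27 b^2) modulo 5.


4 a^3 + 27 b^2 = 4*0^3 + 27*1^2 = 0 + 27 = 27
Delta = -16 * (27) = -432
Delta mod 5 = 3

Delta = 3 (mod 5)


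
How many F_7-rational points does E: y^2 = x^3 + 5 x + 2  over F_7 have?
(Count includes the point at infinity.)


For each x in F_7, count y with y^2 = x^3 + 5 x + 2 mod 7:
  x = 0: RHS = 2, y in [3, 4]  -> 2 point(s)
  x = 1: RHS = 1, y in [1, 6]  -> 2 point(s)
  x = 3: RHS = 2, y in [3, 4]  -> 2 point(s)
  x = 4: RHS = 2, y in [3, 4]  -> 2 point(s)
Affine points: 8. Add the point at infinity: total = 9.

#E(F_7) = 9


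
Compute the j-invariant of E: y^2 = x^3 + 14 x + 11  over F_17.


Delta = -16(4 a^3 + 27 b^2) mod 17 = 14
-1728 * (4 a)^3 = -1728 * (4*14)^3 mod 17 = 2
j = 2 * 14^(-1) mod 17 = 5

j = 5 (mod 17)


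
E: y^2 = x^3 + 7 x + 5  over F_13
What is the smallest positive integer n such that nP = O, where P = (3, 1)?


Compute successive multiples of P until we hit O:
  1P = (3, 1)
  2P = (10, 10)
  3P = (12, 6)
  4P = (2, 1)
  5P = (8, 12)
  6P = (11, 10)
  7P = (9, 2)
  8P = (5, 3)
  ... (continuing to 20P)
  20P = O

ord(P) = 20


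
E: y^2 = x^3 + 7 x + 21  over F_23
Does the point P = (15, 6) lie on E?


Check whether y^2 = x^3 + 7 x + 21 (mod 23) for (x, y) = (15, 6).
LHS: y^2 = 6^2 mod 23 = 13
RHS: x^3 + 7 x + 21 = 15^3 + 7*15 + 21 mod 23 = 5
LHS != RHS

No, not on the curve


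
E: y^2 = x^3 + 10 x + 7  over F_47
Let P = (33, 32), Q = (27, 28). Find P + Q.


P != Q, so use the chord formula.
s = (y2 - y1) / (x2 - x1) = (43) / (41) mod 47 = 32
x3 = s^2 - x1 - x2 mod 47 = 32^2 - 33 - 27 = 24
y3 = s (x1 - x3) - y1 mod 47 = 32 * (33 - 24) - 32 = 21

P + Q = (24, 21)


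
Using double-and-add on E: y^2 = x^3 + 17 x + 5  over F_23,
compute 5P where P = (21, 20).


k = 5 = 101_2 (binary, LSB first: 101)
Double-and-add from P = (21, 20):
  bit 0 = 1: acc = O + (21, 20) = (21, 20)
  bit 1 = 0: acc unchanged = (21, 20)
  bit 2 = 1: acc = (21, 20) + (13, 13) = (16, 16)

5P = (16, 16)


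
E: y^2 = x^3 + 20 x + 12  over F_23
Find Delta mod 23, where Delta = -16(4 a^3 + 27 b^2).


4 a^3 + 27 b^2 = 4*20^3 + 27*12^2 = 32000 + 3888 = 35888
Delta = -16 * (35888) = -574208
Delta mod 23 = 10

Delta = 10 (mod 23)


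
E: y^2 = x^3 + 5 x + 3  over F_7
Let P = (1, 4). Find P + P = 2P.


Doubling: s = (3 x1^2 + a) / (2 y1)
s = (3*1^2 + 5) / (2*4) mod 7 = 1
x3 = s^2 - 2 x1 mod 7 = 1^2 - 2*1 = 6
y3 = s (x1 - x3) - y1 mod 7 = 1 * (1 - 6) - 4 = 5

2P = (6, 5)


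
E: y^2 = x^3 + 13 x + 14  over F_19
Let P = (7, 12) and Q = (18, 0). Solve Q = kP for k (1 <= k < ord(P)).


Enumerate multiples of P until we hit Q = (18, 0):
  1P = (7, 12)
  2P = (3, 2)
  3P = (1, 3)
  4P = (18, 0)
Match found at i = 4.

k = 4


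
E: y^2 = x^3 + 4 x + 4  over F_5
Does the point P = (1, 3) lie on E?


Check whether y^2 = x^3 + 4 x + 4 (mod 5) for (x, y) = (1, 3).
LHS: y^2 = 3^2 mod 5 = 4
RHS: x^3 + 4 x + 4 = 1^3 + 4*1 + 4 mod 5 = 4
LHS = RHS

Yes, on the curve


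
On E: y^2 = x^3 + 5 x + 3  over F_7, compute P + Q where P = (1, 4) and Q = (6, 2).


P != Q, so use the chord formula.
s = (y2 - y1) / (x2 - x1) = (5) / (5) mod 7 = 1
x3 = s^2 - x1 - x2 mod 7 = 1^2 - 1 - 6 = 1
y3 = s (x1 - x3) - y1 mod 7 = 1 * (1 - 1) - 4 = 3

P + Q = (1, 3)


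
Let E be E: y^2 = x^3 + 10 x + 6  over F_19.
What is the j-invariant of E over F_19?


Delta = -16(4 a^3 + 27 b^2) mod 19 = 1
-1728 * (4 a)^3 = -1728 * (4*10)^3 mod 19 = 8
j = 8 * 1^(-1) mod 19 = 8

j = 8 (mod 19)


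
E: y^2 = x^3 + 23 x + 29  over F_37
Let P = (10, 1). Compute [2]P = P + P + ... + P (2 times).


k = 2 = 10_2 (binary, LSB first: 01)
Double-and-add from P = (10, 1):
  bit 0 = 0: acc unchanged = O
  bit 1 = 1: acc = O + (5, 11) = (5, 11)

2P = (5, 11)


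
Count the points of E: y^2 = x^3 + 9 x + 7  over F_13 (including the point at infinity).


For each x in F_13, count y with y^2 = x^3 + 9 x + 7 mod 13:
  x = 1: RHS = 4, y in [2, 11]  -> 2 point(s)
  x = 3: RHS = 9, y in [3, 10]  -> 2 point(s)
  x = 4: RHS = 3, y in [4, 9]  -> 2 point(s)
  x = 6: RHS = 4, y in [2, 11]  -> 2 point(s)
  x = 7: RHS = 10, y in [6, 7]  -> 2 point(s)
  x = 12: RHS = 10, y in [6, 7]  -> 2 point(s)
Affine points: 12. Add the point at infinity: total = 13.

#E(F_13) = 13


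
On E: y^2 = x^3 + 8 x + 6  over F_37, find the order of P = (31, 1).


Compute successive multiples of P until we hit O:
  1P = (31, 1)
  2P = (9, 17)
  3P = (33, 24)
  4P = (22, 10)
  5P = (22, 27)
  6P = (33, 13)
  7P = (9, 20)
  8P = (31, 36)
  ... (continuing to 9P)
  9P = O

ord(P) = 9


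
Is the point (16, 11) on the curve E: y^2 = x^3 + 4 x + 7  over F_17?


Check whether y^2 = x^3 + 4 x + 7 (mod 17) for (x, y) = (16, 11).
LHS: y^2 = 11^2 mod 17 = 2
RHS: x^3 + 4 x + 7 = 16^3 + 4*16 + 7 mod 17 = 2
LHS = RHS

Yes, on the curve


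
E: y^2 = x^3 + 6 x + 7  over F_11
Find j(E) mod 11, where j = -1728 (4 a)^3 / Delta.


Delta = -16(4 a^3 + 27 b^2) mod 11 = 10
-1728 * (4 a)^3 = -1728 * (4*6)^3 mod 11 = 3
j = 3 * 10^(-1) mod 11 = 8

j = 8 (mod 11)


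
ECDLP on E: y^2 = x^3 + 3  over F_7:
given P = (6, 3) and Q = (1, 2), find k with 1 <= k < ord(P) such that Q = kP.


Enumerate multiples of P until we hit Q = (1, 2):
  1P = (6, 3)
  2P = (4, 5)
  3P = (5, 3)
  4P = (3, 4)
  5P = (2, 5)
  6P = (1, 5)
  7P = (1, 2)
Match found at i = 7.

k = 7


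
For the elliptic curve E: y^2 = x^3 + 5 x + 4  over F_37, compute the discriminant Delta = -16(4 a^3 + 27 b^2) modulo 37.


4 a^3 + 27 b^2 = 4*5^3 + 27*4^2 = 500 + 432 = 932
Delta = -16 * (932) = -14912
Delta mod 37 = 36

Delta = 36 (mod 37)


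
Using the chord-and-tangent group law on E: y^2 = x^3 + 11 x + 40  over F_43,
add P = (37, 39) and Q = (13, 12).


P != Q, so use the chord formula.
s = (y2 - y1) / (x2 - x1) = (16) / (19) mod 43 = 28
x3 = s^2 - x1 - x2 mod 43 = 28^2 - 37 - 13 = 3
y3 = s (x1 - x3) - y1 mod 43 = 28 * (37 - 3) - 39 = 10

P + Q = (3, 10)


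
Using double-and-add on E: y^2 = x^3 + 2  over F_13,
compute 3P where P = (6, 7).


k = 3 = 11_2 (binary, LSB first: 11)
Double-and-add from P = (6, 7):
  bit 0 = 1: acc = O + (6, 7) = (6, 7)
  bit 1 = 1: acc = (6, 7) + (4, 1) = (12, 1)

3P = (12, 1)


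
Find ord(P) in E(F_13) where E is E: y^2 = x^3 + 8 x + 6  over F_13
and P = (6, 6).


Compute successive multiples of P until we hit O:
  1P = (6, 6)
  2P = (2, 11)
  3P = (9, 1)
  4P = (8, 6)
  5P = (12, 7)
  6P = (12, 6)
  7P = (8, 7)
  8P = (9, 12)
  ... (continuing to 11P)
  11P = O

ord(P) = 11


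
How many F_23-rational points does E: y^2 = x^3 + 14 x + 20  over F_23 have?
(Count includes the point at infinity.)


For each x in F_23, count y with y^2 = x^3 + 14 x + 20 mod 23:
  x = 1: RHS = 12, y in [9, 14]  -> 2 point(s)
  x = 4: RHS = 2, y in [5, 18]  -> 2 point(s)
  x = 5: RHS = 8, y in [10, 13]  -> 2 point(s)
  x = 7: RHS = 1, y in [1, 22]  -> 2 point(s)
  x = 8: RHS = 0, y in [0]  -> 1 point(s)
  x = 9: RHS = 1, y in [1, 22]  -> 2 point(s)
  x = 14: RHS = 16, y in [4, 19]  -> 2 point(s)
  x = 16: RHS = 16, y in [4, 19]  -> 2 point(s)
  x = 18: RHS = 9, y in [3, 20]  -> 2 point(s)
Affine points: 17. Add the point at infinity: total = 18.

#E(F_23) = 18


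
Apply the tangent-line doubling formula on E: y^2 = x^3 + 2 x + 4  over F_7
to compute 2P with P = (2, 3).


Doubling: s = (3 x1^2 + a) / (2 y1)
s = (3*2^2 + 2) / (2*3) mod 7 = 0
x3 = s^2 - 2 x1 mod 7 = 0^2 - 2*2 = 3
y3 = s (x1 - x3) - y1 mod 7 = 0 * (2 - 3) - 3 = 4

2P = (3, 4)


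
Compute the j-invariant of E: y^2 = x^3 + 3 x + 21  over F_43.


Delta = -16(4 a^3 + 27 b^2) mod 43 = 13
-1728 * (4 a)^3 = -1728 * (4*3)^3 mod 43 = 22
j = 22 * 13^(-1) mod 43 = 5

j = 5 (mod 43)


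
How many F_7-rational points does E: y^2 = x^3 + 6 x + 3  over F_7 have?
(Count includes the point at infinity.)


For each x in F_7, count y with y^2 = x^3 + 6 x + 3 mod 7:
  x = 2: RHS = 2, y in [3, 4]  -> 2 point(s)
  x = 4: RHS = 0, y in [0]  -> 1 point(s)
  x = 5: RHS = 4, y in [2, 5]  -> 2 point(s)
Affine points: 5. Add the point at infinity: total = 6.

#E(F_7) = 6


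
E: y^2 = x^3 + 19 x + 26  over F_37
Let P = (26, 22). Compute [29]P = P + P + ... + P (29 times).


k = 29 = 11101_2 (binary, LSB first: 10111)
Double-and-add from P = (26, 22):
  bit 0 = 1: acc = O + (26, 22) = (26, 22)
  bit 1 = 0: acc unchanged = (26, 22)
  bit 2 = 1: acc = (26, 22) + (9, 36) = (11, 7)
  bit 3 = 1: acc = (11, 7) + (12, 24) = (7, 24)
  bit 4 = 1: acc = (7, 24) + (29, 19) = (34, 4)

29P = (34, 4)


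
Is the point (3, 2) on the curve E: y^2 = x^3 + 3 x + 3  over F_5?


Check whether y^2 = x^3 + 3 x + 3 (mod 5) for (x, y) = (3, 2).
LHS: y^2 = 2^2 mod 5 = 4
RHS: x^3 + 3 x + 3 = 3^3 + 3*3 + 3 mod 5 = 4
LHS = RHS

Yes, on the curve


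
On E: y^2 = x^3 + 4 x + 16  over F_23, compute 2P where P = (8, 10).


Doubling: s = (3 x1^2 + a) / (2 y1)
s = (3*8^2 + 4) / (2*10) mod 23 = 19
x3 = s^2 - 2 x1 mod 23 = 19^2 - 2*8 = 0
y3 = s (x1 - x3) - y1 mod 23 = 19 * (8 - 0) - 10 = 4

2P = (0, 4)


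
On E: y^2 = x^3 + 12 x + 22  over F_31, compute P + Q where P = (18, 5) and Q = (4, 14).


P != Q, so use the chord formula.
s = (y2 - y1) / (x2 - x1) = (9) / (17) mod 31 = 6
x3 = s^2 - x1 - x2 mod 31 = 6^2 - 18 - 4 = 14
y3 = s (x1 - x3) - y1 mod 31 = 6 * (18 - 14) - 5 = 19

P + Q = (14, 19)


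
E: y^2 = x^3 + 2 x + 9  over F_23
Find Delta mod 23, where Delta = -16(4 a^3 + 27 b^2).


4 a^3 + 27 b^2 = 4*2^3 + 27*9^2 = 32 + 2187 = 2219
Delta = -16 * (2219) = -35504
Delta mod 23 = 8

Delta = 8 (mod 23)


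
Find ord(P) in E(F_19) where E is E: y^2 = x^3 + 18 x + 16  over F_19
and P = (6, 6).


Compute successive multiples of P until we hit O:
  1P = (6, 6)
  2P = (8, 11)
  3P = (16, 7)
  4P = (1, 4)
  5P = (0, 4)
  6P = (11, 5)
  7P = (18, 4)
  8P = (4, 0)
  ... (continuing to 16P)
  16P = O

ord(P) = 16


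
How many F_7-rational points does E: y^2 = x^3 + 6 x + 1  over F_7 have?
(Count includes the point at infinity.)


For each x in F_7, count y with y^2 = x^3 + 6 x + 1 mod 7:
  x = 0: RHS = 1, y in [1, 6]  -> 2 point(s)
  x = 1: RHS = 1, y in [1, 6]  -> 2 point(s)
  x = 2: RHS = 0, y in [0]  -> 1 point(s)
  x = 3: RHS = 4, y in [2, 5]  -> 2 point(s)
  x = 5: RHS = 2, y in [3, 4]  -> 2 point(s)
  x = 6: RHS = 1, y in [1, 6]  -> 2 point(s)
Affine points: 11. Add the point at infinity: total = 12.

#E(F_7) = 12


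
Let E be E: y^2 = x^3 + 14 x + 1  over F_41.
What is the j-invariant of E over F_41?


Delta = -16(4 a^3 + 27 b^2) mod 41 = 6
-1728 * (4 a)^3 = -1728 * (4*14)^3 mod 41 = 4
j = 4 * 6^(-1) mod 41 = 28

j = 28 (mod 41)


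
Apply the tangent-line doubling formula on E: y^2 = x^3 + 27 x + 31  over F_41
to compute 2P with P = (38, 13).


Doubling: s = (3 x1^2 + a) / (2 y1)
s = (3*38^2 + 27) / (2*13) mod 41 = 21
x3 = s^2 - 2 x1 mod 41 = 21^2 - 2*38 = 37
y3 = s (x1 - x3) - y1 mod 41 = 21 * (38 - 37) - 13 = 8

2P = (37, 8)


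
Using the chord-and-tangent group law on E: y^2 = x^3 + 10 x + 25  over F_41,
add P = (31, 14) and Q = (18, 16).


P != Q, so use the chord formula.
s = (y2 - y1) / (x2 - x1) = (2) / (28) mod 41 = 3
x3 = s^2 - x1 - x2 mod 41 = 3^2 - 31 - 18 = 1
y3 = s (x1 - x3) - y1 mod 41 = 3 * (31 - 1) - 14 = 35

P + Q = (1, 35)


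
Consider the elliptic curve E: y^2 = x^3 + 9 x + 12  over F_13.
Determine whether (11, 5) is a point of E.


Check whether y^2 = x^3 + 9 x + 12 (mod 13) for (x, y) = (11, 5).
LHS: y^2 = 5^2 mod 13 = 12
RHS: x^3 + 9 x + 12 = 11^3 + 9*11 + 12 mod 13 = 12
LHS = RHS

Yes, on the curve


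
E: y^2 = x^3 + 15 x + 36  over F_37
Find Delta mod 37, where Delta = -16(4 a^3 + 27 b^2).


4 a^3 + 27 b^2 = 4*15^3 + 27*36^2 = 13500 + 34992 = 48492
Delta = -16 * (48492) = -775872
Delta mod 37 = 18

Delta = 18 (mod 37)


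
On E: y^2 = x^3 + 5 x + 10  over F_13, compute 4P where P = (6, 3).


k = 4 = 100_2 (binary, LSB first: 001)
Double-and-add from P = (6, 3):
  bit 0 = 0: acc unchanged = O
  bit 1 = 0: acc unchanged = O
  bit 2 = 1: acc = O + (12, 2) = (12, 2)

4P = (12, 2)


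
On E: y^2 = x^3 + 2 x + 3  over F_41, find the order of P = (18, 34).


Compute successive multiples of P until we hit O:
  1P = (18, 34)
  2P = (3, 6)
  3P = (10, 11)
  4P = (36, 27)
  5P = (26, 1)
  6P = (39, 27)
  7P = (16, 20)
  8P = (15, 28)
  ... (continuing to 36P)
  36P = O

ord(P) = 36


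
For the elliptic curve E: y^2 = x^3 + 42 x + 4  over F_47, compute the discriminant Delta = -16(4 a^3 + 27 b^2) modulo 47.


4 a^3 + 27 b^2 = 4*42^3 + 27*4^2 = 296352 + 432 = 296784
Delta = -16 * (296784) = -4748544
Delta mod 47 = 7

Delta = 7 (mod 47)


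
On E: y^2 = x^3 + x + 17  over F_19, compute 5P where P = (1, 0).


k = 5 = 101_2 (binary, LSB first: 101)
Double-and-add from P = (1, 0):
  bit 0 = 1: acc = O + (1, 0) = (1, 0)
  bit 1 = 0: acc unchanged = (1, 0)
  bit 2 = 1: acc = (1, 0) + O = (1, 0)

5P = (1, 0)


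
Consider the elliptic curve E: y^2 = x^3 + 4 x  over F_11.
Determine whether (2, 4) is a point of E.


Check whether y^2 = x^3 + 4 x + 0 (mod 11) for (x, y) = (2, 4).
LHS: y^2 = 4^2 mod 11 = 5
RHS: x^3 + 4 x + 0 = 2^3 + 4*2 + 0 mod 11 = 5
LHS = RHS

Yes, on the curve


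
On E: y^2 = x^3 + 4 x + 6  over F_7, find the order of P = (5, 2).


Compute successive multiples of P until we hit O:
  1P = (5, 2)
  2P = (6, 1)
  3P = (4, 4)
  4P = (2, 6)
  5P = (1, 2)
  6P = (1, 5)
  7P = (2, 1)
  8P = (4, 3)
  ... (continuing to 11P)
  11P = O

ord(P) = 11


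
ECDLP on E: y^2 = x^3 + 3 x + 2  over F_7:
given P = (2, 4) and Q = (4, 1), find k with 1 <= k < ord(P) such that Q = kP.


Enumerate multiples of P until we hit Q = (4, 1):
  1P = (2, 4)
  2P = (4, 1)
Match found at i = 2.

k = 2


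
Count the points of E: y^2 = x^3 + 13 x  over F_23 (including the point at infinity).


For each x in F_23, count y with y^2 = x^3 + 13 x + 0 mod 23:
  x = 0: RHS = 0, y in [0]  -> 1 point(s)
  x = 4: RHS = 1, y in [1, 22]  -> 2 point(s)
  x = 5: RHS = 6, y in [11, 12]  -> 2 point(s)
  x = 6: RHS = 18, y in [8, 15]  -> 2 point(s)
  x = 8: RHS = 18, y in [8, 15]  -> 2 point(s)
  x = 9: RHS = 18, y in [8, 15]  -> 2 point(s)
  x = 10: RHS = 3, y in [7, 16]  -> 2 point(s)
  x = 11: RHS = 2, y in [5, 18]  -> 2 point(s)
  x = 16: RHS = 3, y in [7, 16]  -> 2 point(s)
  x = 20: RHS = 3, y in [7, 16]  -> 2 point(s)
  x = 21: RHS = 12, y in [9, 14]  -> 2 point(s)
  x = 22: RHS = 9, y in [3, 20]  -> 2 point(s)
Affine points: 23. Add the point at infinity: total = 24.

#E(F_23) = 24


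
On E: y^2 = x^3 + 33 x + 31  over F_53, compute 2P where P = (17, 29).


Doubling: s = (3 x1^2 + a) / (2 y1)
s = (3*17^2 + 33) / (2*29) mod 53 = 21
x3 = s^2 - 2 x1 mod 53 = 21^2 - 2*17 = 36
y3 = s (x1 - x3) - y1 mod 53 = 21 * (17 - 36) - 29 = 49

2P = (36, 49)


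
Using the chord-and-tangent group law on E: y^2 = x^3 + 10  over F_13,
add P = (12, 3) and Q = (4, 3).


P != Q, so use the chord formula.
s = (y2 - y1) / (x2 - x1) = (0) / (5) mod 13 = 0
x3 = s^2 - x1 - x2 mod 13 = 0^2 - 12 - 4 = 10
y3 = s (x1 - x3) - y1 mod 13 = 0 * (12 - 10) - 3 = 10

P + Q = (10, 10)


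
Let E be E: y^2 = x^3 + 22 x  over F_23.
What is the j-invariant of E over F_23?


Delta = -16(4 a^3 + 27 b^2) mod 23 = 18
-1728 * (4 a)^3 = -1728 * (4*22)^3 mod 23 = 8
j = 8 * 18^(-1) mod 23 = 3

j = 3 (mod 23)


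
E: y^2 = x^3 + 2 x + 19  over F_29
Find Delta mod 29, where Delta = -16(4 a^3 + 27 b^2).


4 a^3 + 27 b^2 = 4*2^3 + 27*19^2 = 32 + 9747 = 9779
Delta = -16 * (9779) = -156464
Delta mod 29 = 20

Delta = 20 (mod 29)


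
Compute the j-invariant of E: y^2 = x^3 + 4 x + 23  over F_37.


Delta = -16(4 a^3 + 27 b^2) mod 37 = 32
-1728 * (4 a)^3 = -1728 * (4*4)^3 mod 37 = 27
j = 27 * 32^(-1) mod 37 = 2

j = 2 (mod 37)


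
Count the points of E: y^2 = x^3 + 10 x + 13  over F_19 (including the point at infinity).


For each x in F_19, count y with y^2 = x^3 + 10 x + 13 mod 19:
  x = 1: RHS = 5, y in [9, 10]  -> 2 point(s)
  x = 5: RHS = 17, y in [6, 13]  -> 2 point(s)
  x = 6: RHS = 4, y in [2, 17]  -> 2 point(s)
  x = 8: RHS = 16, y in [4, 15]  -> 2 point(s)
  x = 10: RHS = 11, y in [7, 12]  -> 2 point(s)
  x = 14: RHS = 9, y in [3, 16]  -> 2 point(s)
  x = 15: RHS = 4, y in [2, 17]  -> 2 point(s)
  x = 17: RHS = 4, y in [2, 17]  -> 2 point(s)
Affine points: 16. Add the point at infinity: total = 17.

#E(F_19) = 17


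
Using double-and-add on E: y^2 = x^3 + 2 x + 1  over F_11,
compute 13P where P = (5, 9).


k = 13 = 1101_2 (binary, LSB first: 1011)
Double-and-add from P = (5, 9):
  bit 0 = 1: acc = O + (5, 9) = (5, 9)
  bit 1 = 0: acc unchanged = (5, 9)
  bit 2 = 1: acc = (5, 9) + (3, 1) = (8, 1)
  bit 3 = 1: acc = (8, 1) + (9, 0) = (6, 8)

13P = (6, 8)


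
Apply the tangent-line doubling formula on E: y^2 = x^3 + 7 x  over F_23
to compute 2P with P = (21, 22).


Doubling: s = (3 x1^2 + a) / (2 y1)
s = (3*21^2 + 7) / (2*22) mod 23 = 2
x3 = s^2 - 2 x1 mod 23 = 2^2 - 2*21 = 8
y3 = s (x1 - x3) - y1 mod 23 = 2 * (21 - 8) - 22 = 4

2P = (8, 4)


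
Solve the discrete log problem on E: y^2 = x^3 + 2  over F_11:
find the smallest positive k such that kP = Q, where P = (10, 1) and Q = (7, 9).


Enumerate multiples of P until we hit Q = (7, 9):
  1P = (10, 1)
  2P = (7, 9)
Match found at i = 2.

k = 2


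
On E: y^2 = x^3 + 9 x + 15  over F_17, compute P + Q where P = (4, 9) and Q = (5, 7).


P != Q, so use the chord formula.
s = (y2 - y1) / (x2 - x1) = (15) / (1) mod 17 = 15
x3 = s^2 - x1 - x2 mod 17 = 15^2 - 4 - 5 = 12
y3 = s (x1 - x3) - y1 mod 17 = 15 * (4 - 12) - 9 = 7

P + Q = (12, 7)


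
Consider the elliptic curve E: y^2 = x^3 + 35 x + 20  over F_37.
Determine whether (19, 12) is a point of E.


Check whether y^2 = x^3 + 35 x + 20 (mod 37) for (x, y) = (19, 12).
LHS: y^2 = 12^2 mod 37 = 33
RHS: x^3 + 35 x + 20 = 19^3 + 35*19 + 20 mod 37 = 33
LHS = RHS

Yes, on the curve


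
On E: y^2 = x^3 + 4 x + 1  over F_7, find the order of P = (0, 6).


Compute successive multiples of P until we hit O:
  1P = (0, 6)
  2P = (4, 2)
  3P = (4, 5)
  4P = (0, 1)
  5P = O

ord(P) = 5
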